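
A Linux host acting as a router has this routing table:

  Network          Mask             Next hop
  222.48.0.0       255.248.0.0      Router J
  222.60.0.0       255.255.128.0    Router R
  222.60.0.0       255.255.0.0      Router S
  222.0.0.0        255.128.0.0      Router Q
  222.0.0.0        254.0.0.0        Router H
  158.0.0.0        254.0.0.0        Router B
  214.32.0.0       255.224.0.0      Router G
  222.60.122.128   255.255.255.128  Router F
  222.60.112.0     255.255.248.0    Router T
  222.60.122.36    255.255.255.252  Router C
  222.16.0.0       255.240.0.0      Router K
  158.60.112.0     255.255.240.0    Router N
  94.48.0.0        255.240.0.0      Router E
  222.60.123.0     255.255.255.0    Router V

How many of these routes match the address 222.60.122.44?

4

Prefixes containing 222.60.122.44:
  222.0.0.0/7 (222.0.0.0 - 223.255.255.255)
  222.0.0.0/9 (222.0.0.0 - 222.127.255.255)
  222.60.0.0/16 (222.60.0.0 - 222.60.255.255)
  222.60.0.0/17 (222.60.0.0 - 222.60.127.255)
Total matching entries: 4.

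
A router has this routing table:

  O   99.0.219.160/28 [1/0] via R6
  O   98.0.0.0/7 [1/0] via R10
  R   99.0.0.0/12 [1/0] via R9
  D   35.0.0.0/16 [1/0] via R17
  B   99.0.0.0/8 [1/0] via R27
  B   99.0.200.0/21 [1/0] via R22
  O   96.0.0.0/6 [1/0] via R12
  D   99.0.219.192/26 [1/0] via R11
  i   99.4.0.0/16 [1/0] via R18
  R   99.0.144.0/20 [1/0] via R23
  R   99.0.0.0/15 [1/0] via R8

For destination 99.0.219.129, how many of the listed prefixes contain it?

5

Prefixes containing 99.0.219.129:
  96.0.0.0/6 (96.0.0.0 - 99.255.255.255)
  98.0.0.0/7 (98.0.0.0 - 99.255.255.255)
  99.0.0.0/8 (99.0.0.0 - 99.255.255.255)
  99.0.0.0/12 (99.0.0.0 - 99.15.255.255)
  99.0.0.0/15 (99.0.0.0 - 99.1.255.255)
Total matching entries: 5.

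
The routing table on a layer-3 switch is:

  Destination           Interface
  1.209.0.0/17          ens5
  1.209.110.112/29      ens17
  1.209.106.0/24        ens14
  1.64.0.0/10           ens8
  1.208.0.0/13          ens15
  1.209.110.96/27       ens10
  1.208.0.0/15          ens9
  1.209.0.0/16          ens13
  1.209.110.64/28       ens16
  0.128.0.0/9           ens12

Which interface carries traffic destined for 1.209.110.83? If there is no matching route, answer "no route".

Routes whose prefix contains 1.209.110.83:
  1.208.0.0/13 (1.208.0.0 - 1.215.255.255) -> ens15
  1.208.0.0/15 (1.208.0.0 - 1.209.255.255) -> ens9
  1.209.0.0/16 (1.209.0.0 - 1.209.255.255) -> ens13
  1.209.0.0/17 (1.209.0.0 - 1.209.127.255) -> ens5
More-specific entries that do NOT match:
  1.209.110.112/29 (1.209.110.112 - 1.209.110.119) does not contain 1.209.110.83
  1.209.110.64/28 (1.209.110.64 - 1.209.110.79) does not contain 1.209.110.83
  1.209.110.96/27 (1.209.110.96 - 1.209.110.127) does not contain 1.209.110.83
  1.209.106.0/24 (1.209.106.0 - 1.209.106.255) does not contain 1.209.110.83
Longest matching prefix is /17 -> interface ens5.

ens5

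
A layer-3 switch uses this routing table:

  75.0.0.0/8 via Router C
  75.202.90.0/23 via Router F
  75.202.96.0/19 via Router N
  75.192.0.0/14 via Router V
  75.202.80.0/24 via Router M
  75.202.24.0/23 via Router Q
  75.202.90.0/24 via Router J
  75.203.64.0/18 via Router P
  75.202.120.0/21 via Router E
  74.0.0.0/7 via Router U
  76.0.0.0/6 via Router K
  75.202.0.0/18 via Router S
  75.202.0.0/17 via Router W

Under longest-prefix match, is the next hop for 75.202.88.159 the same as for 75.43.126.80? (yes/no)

no

75.202.88.159: longest match 75.202.0.0/17 -> Router W
75.43.126.80: longest match 75.0.0.0/8 -> Router C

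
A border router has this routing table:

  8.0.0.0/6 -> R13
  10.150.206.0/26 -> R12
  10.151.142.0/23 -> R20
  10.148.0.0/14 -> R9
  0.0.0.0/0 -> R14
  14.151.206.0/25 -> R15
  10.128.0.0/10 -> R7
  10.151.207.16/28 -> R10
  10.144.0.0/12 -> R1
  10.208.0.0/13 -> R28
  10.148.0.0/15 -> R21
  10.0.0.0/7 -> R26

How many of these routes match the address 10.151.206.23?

6

Prefixes containing 10.151.206.23:
  0.0.0.0/0 (default, matches everything)
  8.0.0.0/6 (8.0.0.0 - 11.255.255.255)
  10.0.0.0/7 (10.0.0.0 - 11.255.255.255)
  10.128.0.0/10 (10.128.0.0 - 10.191.255.255)
  10.144.0.0/12 (10.144.0.0 - 10.159.255.255)
  10.148.0.0/14 (10.148.0.0 - 10.151.255.255)
Total matching entries: 6.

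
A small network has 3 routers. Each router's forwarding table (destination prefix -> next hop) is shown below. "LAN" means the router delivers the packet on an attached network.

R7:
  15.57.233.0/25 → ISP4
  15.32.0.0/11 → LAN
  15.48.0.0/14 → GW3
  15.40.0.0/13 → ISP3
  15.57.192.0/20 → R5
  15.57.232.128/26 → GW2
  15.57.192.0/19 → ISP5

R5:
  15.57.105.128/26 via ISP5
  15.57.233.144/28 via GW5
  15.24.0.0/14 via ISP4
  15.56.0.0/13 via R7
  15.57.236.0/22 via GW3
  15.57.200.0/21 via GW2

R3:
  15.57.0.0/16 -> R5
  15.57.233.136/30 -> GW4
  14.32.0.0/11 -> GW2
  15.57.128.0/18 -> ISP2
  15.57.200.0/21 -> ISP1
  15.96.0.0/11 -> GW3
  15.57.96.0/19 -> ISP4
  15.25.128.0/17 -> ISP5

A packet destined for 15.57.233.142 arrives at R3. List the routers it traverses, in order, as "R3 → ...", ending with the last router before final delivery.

R3 → R5 → R7

At R3: longest match for 15.57.233.142 is 15.57.0.0/16 -> R5
At R5: longest match for 15.57.233.142 is 15.56.0.0/13 -> R7
At R7: longest match for 15.57.233.142 is 15.32.0.0/11 -> LAN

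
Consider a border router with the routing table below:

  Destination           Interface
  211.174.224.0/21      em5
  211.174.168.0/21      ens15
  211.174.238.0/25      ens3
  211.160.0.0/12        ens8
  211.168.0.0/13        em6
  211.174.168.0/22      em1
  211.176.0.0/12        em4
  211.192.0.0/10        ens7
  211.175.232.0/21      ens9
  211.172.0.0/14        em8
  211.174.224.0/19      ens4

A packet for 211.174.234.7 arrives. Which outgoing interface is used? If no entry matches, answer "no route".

Routes whose prefix contains 211.174.234.7:
  211.160.0.0/12 (211.160.0.0 - 211.175.255.255) -> ens8
  211.168.0.0/13 (211.168.0.0 - 211.175.255.255) -> em6
  211.172.0.0/14 (211.172.0.0 - 211.175.255.255) -> em8
  211.174.224.0/19 (211.174.224.0 - 211.174.255.255) -> ens4
More-specific entries that do NOT match:
  211.174.238.0/25 (211.174.238.0 - 211.174.238.127) does not contain 211.174.234.7
  211.174.168.0/22 (211.174.168.0 - 211.174.171.255) does not contain 211.174.234.7
  211.174.224.0/21 (211.174.224.0 - 211.174.231.255) does not contain 211.174.234.7
  211.174.168.0/21 (211.174.168.0 - 211.174.175.255) does not contain 211.174.234.7
  211.175.232.0/21 (211.175.232.0 - 211.175.239.255) does not contain 211.174.234.7
Longest matching prefix is /19 -> interface ens4.

ens4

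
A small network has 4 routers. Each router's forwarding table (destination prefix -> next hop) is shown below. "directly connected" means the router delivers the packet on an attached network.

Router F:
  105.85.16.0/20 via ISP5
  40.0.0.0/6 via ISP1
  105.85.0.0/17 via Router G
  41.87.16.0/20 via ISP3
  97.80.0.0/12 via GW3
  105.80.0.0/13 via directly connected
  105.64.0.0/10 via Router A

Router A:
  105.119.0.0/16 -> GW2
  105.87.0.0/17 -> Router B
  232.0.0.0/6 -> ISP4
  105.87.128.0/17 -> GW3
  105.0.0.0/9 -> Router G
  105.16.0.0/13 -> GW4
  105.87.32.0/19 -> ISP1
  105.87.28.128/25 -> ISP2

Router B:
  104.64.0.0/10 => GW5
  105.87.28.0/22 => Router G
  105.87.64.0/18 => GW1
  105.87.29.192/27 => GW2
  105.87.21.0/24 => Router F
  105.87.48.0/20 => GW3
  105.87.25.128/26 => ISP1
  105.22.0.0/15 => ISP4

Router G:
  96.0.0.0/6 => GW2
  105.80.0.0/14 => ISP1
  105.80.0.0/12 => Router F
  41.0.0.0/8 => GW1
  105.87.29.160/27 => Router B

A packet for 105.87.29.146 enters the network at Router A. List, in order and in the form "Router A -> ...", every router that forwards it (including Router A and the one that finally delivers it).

Router A -> Router B -> Router G -> Router F

At Router A: longest match for 105.87.29.146 is 105.87.0.0/17 -> Router B
At Router B: longest match for 105.87.29.146 is 105.87.28.0/22 -> Router G
At Router G: longest match for 105.87.29.146 is 105.80.0.0/12 -> Router F
At Router F: longest match for 105.87.29.146 is 105.80.0.0/13 -> directly connected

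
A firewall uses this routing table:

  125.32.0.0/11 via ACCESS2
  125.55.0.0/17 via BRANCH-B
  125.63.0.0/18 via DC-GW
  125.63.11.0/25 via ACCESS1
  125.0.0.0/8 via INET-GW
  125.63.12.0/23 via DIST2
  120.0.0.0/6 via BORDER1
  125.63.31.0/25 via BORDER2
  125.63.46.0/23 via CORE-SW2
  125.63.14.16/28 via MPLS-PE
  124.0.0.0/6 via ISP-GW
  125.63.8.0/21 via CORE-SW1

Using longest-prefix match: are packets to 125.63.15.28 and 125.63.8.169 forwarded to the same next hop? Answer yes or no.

yes

125.63.15.28: longest match 125.63.8.0/21 -> CORE-SW1
125.63.8.169: longest match 125.63.8.0/21 -> CORE-SW1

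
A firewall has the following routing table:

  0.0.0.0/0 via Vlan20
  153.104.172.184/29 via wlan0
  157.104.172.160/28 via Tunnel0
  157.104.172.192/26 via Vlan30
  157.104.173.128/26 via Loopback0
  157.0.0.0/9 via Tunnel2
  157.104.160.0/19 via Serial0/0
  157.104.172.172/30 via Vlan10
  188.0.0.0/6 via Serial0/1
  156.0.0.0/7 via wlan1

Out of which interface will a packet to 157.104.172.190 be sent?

Serial0/0

Routes whose prefix contains 157.104.172.190:
  0.0.0.0/0 (default, matches everything) -> Vlan20
  156.0.0.0/7 (156.0.0.0 - 157.255.255.255) -> wlan1
  157.0.0.0/9 (157.0.0.0 - 157.127.255.255) -> Tunnel2
  157.104.160.0/19 (157.104.160.0 - 157.104.191.255) -> Serial0/0
More-specific entries that do NOT match:
  157.104.172.172/30 (157.104.172.172 - 157.104.172.175) does not contain 157.104.172.190
  153.104.172.184/29 (153.104.172.184 - 153.104.172.191) does not contain 157.104.172.190
  157.104.172.160/28 (157.104.172.160 - 157.104.172.175) does not contain 157.104.172.190
  157.104.172.192/26 (157.104.172.192 - 157.104.172.255) does not contain 157.104.172.190
  157.104.173.128/26 (157.104.173.128 - 157.104.173.191) does not contain 157.104.172.190
Longest matching prefix is /19 -> interface Serial0/0.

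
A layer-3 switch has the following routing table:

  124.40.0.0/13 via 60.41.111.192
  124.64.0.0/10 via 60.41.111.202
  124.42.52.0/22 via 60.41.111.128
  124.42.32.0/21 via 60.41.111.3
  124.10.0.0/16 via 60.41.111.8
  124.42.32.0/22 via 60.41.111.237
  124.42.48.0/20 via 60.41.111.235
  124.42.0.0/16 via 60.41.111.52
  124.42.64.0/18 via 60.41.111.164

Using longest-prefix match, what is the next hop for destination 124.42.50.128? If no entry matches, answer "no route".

60.41.111.235

Routes whose prefix contains 124.42.50.128:
  124.40.0.0/13 (124.40.0.0 - 124.47.255.255) -> 60.41.111.192
  124.42.0.0/16 (124.42.0.0 - 124.42.255.255) -> 60.41.111.52
  124.42.48.0/20 (124.42.48.0 - 124.42.63.255) -> 60.41.111.235
More-specific entries that do NOT match:
  124.42.52.0/22 (124.42.52.0 - 124.42.55.255) does not contain 124.42.50.128
  124.42.32.0/22 (124.42.32.0 - 124.42.35.255) does not contain 124.42.50.128
  124.42.32.0/21 (124.42.32.0 - 124.42.39.255) does not contain 124.42.50.128
Longest matching prefix is /20 -> next hop 60.41.111.235.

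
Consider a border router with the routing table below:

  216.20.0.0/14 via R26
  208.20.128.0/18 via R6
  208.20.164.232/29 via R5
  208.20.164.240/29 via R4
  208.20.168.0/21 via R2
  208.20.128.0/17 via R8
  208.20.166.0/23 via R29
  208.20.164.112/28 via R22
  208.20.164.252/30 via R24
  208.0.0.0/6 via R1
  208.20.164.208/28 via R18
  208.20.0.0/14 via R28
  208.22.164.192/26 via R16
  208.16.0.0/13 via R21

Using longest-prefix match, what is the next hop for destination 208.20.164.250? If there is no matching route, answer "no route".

Routes whose prefix contains 208.20.164.250:
  208.0.0.0/6 (208.0.0.0 - 211.255.255.255) -> R1
  208.16.0.0/13 (208.16.0.0 - 208.23.255.255) -> R21
  208.20.0.0/14 (208.20.0.0 - 208.23.255.255) -> R28
  208.20.128.0/17 (208.20.128.0 - 208.20.255.255) -> R8
  208.20.128.0/18 (208.20.128.0 - 208.20.191.255) -> R6
More-specific entries that do NOT match:
  208.20.164.252/30 (208.20.164.252 - 208.20.164.255) does not contain 208.20.164.250
  208.20.164.232/29 (208.20.164.232 - 208.20.164.239) does not contain 208.20.164.250
  208.20.164.240/29 (208.20.164.240 - 208.20.164.247) does not contain 208.20.164.250
  208.20.164.112/28 (208.20.164.112 - 208.20.164.127) does not contain 208.20.164.250
  208.20.164.208/28 (208.20.164.208 - 208.20.164.223) does not contain 208.20.164.250
  208.22.164.192/26 (208.22.164.192 - 208.22.164.255) does not contain 208.20.164.250
  208.20.166.0/23 (208.20.166.0 - 208.20.167.255) does not contain 208.20.164.250
  208.20.168.0/21 (208.20.168.0 - 208.20.175.255) does not contain 208.20.164.250
Longest matching prefix is /18 -> next hop R6.

R6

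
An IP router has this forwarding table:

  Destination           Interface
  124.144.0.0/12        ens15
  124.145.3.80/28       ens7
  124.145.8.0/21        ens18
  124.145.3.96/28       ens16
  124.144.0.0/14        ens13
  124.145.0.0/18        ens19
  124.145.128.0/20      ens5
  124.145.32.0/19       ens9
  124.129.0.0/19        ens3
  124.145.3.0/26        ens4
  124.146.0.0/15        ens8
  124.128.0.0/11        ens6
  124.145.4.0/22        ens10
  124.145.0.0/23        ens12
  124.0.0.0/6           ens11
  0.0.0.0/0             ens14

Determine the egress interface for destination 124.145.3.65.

Routes whose prefix contains 124.145.3.65:
  0.0.0.0/0 (default, matches everything) -> ens14
  124.0.0.0/6 (124.0.0.0 - 127.255.255.255) -> ens11
  124.128.0.0/11 (124.128.0.0 - 124.159.255.255) -> ens6
  124.144.0.0/12 (124.144.0.0 - 124.159.255.255) -> ens15
  124.144.0.0/14 (124.144.0.0 - 124.147.255.255) -> ens13
  124.145.0.0/18 (124.145.0.0 - 124.145.63.255) -> ens19
More-specific entries that do NOT match:
  124.145.3.80/28 (124.145.3.80 - 124.145.3.95) does not contain 124.145.3.65
  124.145.3.96/28 (124.145.3.96 - 124.145.3.111) does not contain 124.145.3.65
  124.145.3.0/26 (124.145.3.0 - 124.145.3.63) does not contain 124.145.3.65
  124.145.0.0/23 (124.145.0.0 - 124.145.1.255) does not contain 124.145.3.65
  124.145.4.0/22 (124.145.4.0 - 124.145.7.255) does not contain 124.145.3.65
  124.145.8.0/21 (124.145.8.0 - 124.145.15.255) does not contain 124.145.3.65
  124.145.128.0/20 (124.145.128.0 - 124.145.143.255) does not contain 124.145.3.65
  124.145.32.0/19 (124.145.32.0 - 124.145.63.255) does not contain 124.145.3.65
  124.129.0.0/19 (124.129.0.0 - 124.129.31.255) does not contain 124.145.3.65
Longest matching prefix is /18 -> interface ens19.

ens19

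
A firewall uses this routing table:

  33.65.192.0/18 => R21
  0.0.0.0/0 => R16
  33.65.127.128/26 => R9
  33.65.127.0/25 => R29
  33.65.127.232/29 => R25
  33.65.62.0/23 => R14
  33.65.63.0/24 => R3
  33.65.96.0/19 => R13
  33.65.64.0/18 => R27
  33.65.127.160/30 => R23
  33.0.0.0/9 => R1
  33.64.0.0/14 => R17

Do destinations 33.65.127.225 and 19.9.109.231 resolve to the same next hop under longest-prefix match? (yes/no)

33.65.127.225: longest match 33.65.96.0/19 -> R13
19.9.109.231: longest match 0.0.0.0/0 -> R16

no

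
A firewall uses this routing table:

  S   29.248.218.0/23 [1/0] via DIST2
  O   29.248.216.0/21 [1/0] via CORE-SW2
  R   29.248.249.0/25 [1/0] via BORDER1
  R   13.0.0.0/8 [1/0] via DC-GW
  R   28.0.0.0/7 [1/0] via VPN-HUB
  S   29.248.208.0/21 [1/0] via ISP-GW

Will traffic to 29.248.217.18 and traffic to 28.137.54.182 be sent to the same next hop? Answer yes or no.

29.248.217.18: longest match 29.248.216.0/21 -> CORE-SW2
28.137.54.182: longest match 28.0.0.0/7 -> VPN-HUB

no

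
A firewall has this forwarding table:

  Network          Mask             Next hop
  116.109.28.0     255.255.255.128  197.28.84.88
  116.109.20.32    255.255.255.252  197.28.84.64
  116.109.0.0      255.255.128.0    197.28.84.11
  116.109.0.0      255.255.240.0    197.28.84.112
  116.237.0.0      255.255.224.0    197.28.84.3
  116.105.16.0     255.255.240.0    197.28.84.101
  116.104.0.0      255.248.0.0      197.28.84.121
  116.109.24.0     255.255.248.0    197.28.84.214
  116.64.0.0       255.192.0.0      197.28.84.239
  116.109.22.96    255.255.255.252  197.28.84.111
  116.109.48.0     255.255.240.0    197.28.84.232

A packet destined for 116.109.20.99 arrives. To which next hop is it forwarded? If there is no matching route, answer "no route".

197.28.84.11

Routes whose prefix contains 116.109.20.99:
  116.64.0.0/10 (116.64.0.0 - 116.127.255.255) -> 197.28.84.239
  116.104.0.0/13 (116.104.0.0 - 116.111.255.255) -> 197.28.84.121
  116.109.0.0/17 (116.109.0.0 - 116.109.127.255) -> 197.28.84.11
More-specific entries that do NOT match:
  116.109.20.32/30 (116.109.20.32 - 116.109.20.35) does not contain 116.109.20.99
  116.109.22.96/30 (116.109.22.96 - 116.109.22.99) does not contain 116.109.20.99
  116.109.28.0/25 (116.109.28.0 - 116.109.28.127) does not contain 116.109.20.99
  116.109.24.0/21 (116.109.24.0 - 116.109.31.255) does not contain 116.109.20.99
  116.109.0.0/20 (116.109.0.0 - 116.109.15.255) does not contain 116.109.20.99
  116.105.16.0/20 (116.105.16.0 - 116.105.31.255) does not contain 116.109.20.99
  116.109.48.0/20 (116.109.48.0 - 116.109.63.255) does not contain 116.109.20.99
  116.237.0.0/19 (116.237.0.0 - 116.237.31.255) does not contain 116.109.20.99
Longest matching prefix is /17 -> next hop 197.28.84.11.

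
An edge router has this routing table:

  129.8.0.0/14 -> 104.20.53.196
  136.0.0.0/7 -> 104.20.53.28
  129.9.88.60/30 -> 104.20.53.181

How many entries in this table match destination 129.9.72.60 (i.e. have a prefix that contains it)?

Prefixes containing 129.9.72.60:
  129.8.0.0/14 (129.8.0.0 - 129.11.255.255)
Total matching entries: 1.

1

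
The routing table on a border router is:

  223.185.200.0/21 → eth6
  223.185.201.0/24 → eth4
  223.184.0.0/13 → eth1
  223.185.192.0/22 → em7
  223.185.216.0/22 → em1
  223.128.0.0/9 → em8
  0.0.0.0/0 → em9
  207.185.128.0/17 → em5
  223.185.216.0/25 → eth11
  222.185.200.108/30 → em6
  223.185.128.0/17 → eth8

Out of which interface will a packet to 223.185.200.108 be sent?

Routes whose prefix contains 223.185.200.108:
  0.0.0.0/0 (default, matches everything) -> em9
  223.128.0.0/9 (223.128.0.0 - 223.255.255.255) -> em8
  223.184.0.0/13 (223.184.0.0 - 223.191.255.255) -> eth1
  223.185.128.0/17 (223.185.128.0 - 223.185.255.255) -> eth8
  223.185.200.0/21 (223.185.200.0 - 223.185.207.255) -> eth6
More-specific entries that do NOT match:
  222.185.200.108/30 (222.185.200.108 - 222.185.200.111) does not contain 223.185.200.108
  223.185.216.0/25 (223.185.216.0 - 223.185.216.127) does not contain 223.185.200.108
  223.185.201.0/24 (223.185.201.0 - 223.185.201.255) does not contain 223.185.200.108
  223.185.192.0/22 (223.185.192.0 - 223.185.195.255) does not contain 223.185.200.108
  223.185.216.0/22 (223.185.216.0 - 223.185.219.255) does not contain 223.185.200.108
Longest matching prefix is /21 -> interface eth6.

eth6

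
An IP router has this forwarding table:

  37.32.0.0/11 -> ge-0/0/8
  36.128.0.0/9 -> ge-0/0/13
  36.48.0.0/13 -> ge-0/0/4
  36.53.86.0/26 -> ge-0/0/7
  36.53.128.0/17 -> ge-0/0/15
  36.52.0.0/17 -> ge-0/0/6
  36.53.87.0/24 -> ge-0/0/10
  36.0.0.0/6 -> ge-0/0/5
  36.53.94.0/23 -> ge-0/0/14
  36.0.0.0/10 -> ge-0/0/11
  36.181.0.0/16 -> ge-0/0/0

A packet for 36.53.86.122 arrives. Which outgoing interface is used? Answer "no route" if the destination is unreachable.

Routes whose prefix contains 36.53.86.122:
  36.0.0.0/6 (36.0.0.0 - 39.255.255.255) -> ge-0/0/5
  36.0.0.0/10 (36.0.0.0 - 36.63.255.255) -> ge-0/0/11
  36.48.0.0/13 (36.48.0.0 - 36.55.255.255) -> ge-0/0/4
More-specific entries that do NOT match:
  36.53.86.0/26 (36.53.86.0 - 36.53.86.63) does not contain 36.53.86.122
  36.53.87.0/24 (36.53.87.0 - 36.53.87.255) does not contain 36.53.86.122
  36.53.94.0/23 (36.53.94.0 - 36.53.95.255) does not contain 36.53.86.122
  36.53.128.0/17 (36.53.128.0 - 36.53.255.255) does not contain 36.53.86.122
  36.52.0.0/17 (36.52.0.0 - 36.52.127.255) does not contain 36.53.86.122
  36.181.0.0/16 (36.181.0.0 - 36.181.255.255) does not contain 36.53.86.122
Longest matching prefix is /13 -> interface ge-0/0/4.

ge-0/0/4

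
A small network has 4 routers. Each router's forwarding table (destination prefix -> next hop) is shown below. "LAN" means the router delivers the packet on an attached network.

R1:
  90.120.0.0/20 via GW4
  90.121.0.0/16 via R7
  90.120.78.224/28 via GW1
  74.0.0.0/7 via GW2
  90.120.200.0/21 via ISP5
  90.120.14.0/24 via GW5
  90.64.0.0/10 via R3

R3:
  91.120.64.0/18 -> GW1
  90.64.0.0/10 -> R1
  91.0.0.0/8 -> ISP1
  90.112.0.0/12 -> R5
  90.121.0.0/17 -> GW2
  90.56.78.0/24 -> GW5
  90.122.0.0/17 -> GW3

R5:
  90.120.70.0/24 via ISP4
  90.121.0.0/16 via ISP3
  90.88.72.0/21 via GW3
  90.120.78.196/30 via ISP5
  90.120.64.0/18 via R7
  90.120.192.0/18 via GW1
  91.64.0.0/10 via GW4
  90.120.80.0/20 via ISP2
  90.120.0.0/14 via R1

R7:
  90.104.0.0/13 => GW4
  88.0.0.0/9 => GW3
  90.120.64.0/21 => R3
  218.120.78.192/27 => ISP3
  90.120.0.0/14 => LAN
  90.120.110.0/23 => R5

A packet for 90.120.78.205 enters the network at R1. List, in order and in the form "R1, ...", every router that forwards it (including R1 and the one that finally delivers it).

At R1: longest match for 90.120.78.205 is 90.64.0.0/10 -> R3
At R3: longest match for 90.120.78.205 is 90.112.0.0/12 -> R5
At R5: longest match for 90.120.78.205 is 90.120.64.0/18 -> R7
At R7: longest match for 90.120.78.205 is 90.120.0.0/14 -> LAN

R1, R3, R5, R7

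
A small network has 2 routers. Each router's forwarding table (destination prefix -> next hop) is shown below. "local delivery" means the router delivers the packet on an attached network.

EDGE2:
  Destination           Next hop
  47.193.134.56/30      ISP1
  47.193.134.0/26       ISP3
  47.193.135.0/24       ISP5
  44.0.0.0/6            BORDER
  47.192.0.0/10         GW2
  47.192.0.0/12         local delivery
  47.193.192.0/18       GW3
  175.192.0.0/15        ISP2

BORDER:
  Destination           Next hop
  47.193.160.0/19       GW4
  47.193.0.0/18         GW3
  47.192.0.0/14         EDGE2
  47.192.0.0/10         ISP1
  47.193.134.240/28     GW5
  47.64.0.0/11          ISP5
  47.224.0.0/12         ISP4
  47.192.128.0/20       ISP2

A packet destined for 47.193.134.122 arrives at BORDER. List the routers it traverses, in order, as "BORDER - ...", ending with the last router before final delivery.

BORDER - EDGE2

At BORDER: longest match for 47.193.134.122 is 47.192.0.0/14 -> EDGE2
At EDGE2: longest match for 47.193.134.122 is 47.192.0.0/12 -> local delivery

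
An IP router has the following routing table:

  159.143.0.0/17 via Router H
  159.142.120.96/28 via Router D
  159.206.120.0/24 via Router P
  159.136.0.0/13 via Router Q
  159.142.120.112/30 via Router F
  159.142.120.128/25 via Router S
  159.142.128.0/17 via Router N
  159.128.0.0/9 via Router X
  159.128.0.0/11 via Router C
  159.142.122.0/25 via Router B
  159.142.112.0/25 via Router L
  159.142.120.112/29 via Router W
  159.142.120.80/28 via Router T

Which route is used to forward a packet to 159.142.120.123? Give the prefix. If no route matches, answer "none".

Entries matching 159.142.120.123:
  159.128.0.0/9 (159.128.0.0 - 159.255.255.255)
  159.128.0.0/11 (159.128.0.0 - 159.159.255.255)
  159.136.0.0/13 (159.136.0.0 - 159.143.255.255)
Most specific is 159.136.0.0/13.

159.136.0.0/13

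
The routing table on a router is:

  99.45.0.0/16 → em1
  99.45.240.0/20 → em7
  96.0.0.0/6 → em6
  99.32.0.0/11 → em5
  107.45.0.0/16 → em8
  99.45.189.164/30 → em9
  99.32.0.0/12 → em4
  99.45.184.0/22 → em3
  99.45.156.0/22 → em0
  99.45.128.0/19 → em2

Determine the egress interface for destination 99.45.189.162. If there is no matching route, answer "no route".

Routes whose prefix contains 99.45.189.162:
  96.0.0.0/6 (96.0.0.0 - 99.255.255.255) -> em6
  99.32.0.0/11 (99.32.0.0 - 99.63.255.255) -> em5
  99.32.0.0/12 (99.32.0.0 - 99.47.255.255) -> em4
  99.45.0.0/16 (99.45.0.0 - 99.45.255.255) -> em1
More-specific entries that do NOT match:
  99.45.189.164/30 (99.45.189.164 - 99.45.189.167) does not contain 99.45.189.162
  99.45.184.0/22 (99.45.184.0 - 99.45.187.255) does not contain 99.45.189.162
  99.45.156.0/22 (99.45.156.0 - 99.45.159.255) does not contain 99.45.189.162
  99.45.240.0/20 (99.45.240.0 - 99.45.255.255) does not contain 99.45.189.162
  99.45.128.0/19 (99.45.128.0 - 99.45.159.255) does not contain 99.45.189.162
Longest matching prefix is /16 -> interface em1.

em1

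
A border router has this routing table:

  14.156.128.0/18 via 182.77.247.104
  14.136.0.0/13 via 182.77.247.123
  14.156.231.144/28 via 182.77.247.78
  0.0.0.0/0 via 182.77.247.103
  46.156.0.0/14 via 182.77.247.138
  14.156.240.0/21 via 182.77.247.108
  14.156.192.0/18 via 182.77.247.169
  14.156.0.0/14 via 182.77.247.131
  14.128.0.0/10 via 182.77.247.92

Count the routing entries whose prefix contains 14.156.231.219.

Prefixes containing 14.156.231.219:
  0.0.0.0/0 (default, matches everything)
  14.128.0.0/10 (14.128.0.0 - 14.191.255.255)
  14.156.0.0/14 (14.156.0.0 - 14.159.255.255)
  14.156.192.0/18 (14.156.192.0 - 14.156.255.255)
Total matching entries: 4.

4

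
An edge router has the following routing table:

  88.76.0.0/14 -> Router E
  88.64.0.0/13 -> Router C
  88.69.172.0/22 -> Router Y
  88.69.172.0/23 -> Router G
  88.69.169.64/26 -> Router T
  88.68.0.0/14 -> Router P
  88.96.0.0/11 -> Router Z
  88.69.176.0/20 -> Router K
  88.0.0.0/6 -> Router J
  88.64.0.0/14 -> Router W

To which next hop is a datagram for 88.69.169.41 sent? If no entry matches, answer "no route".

Routes whose prefix contains 88.69.169.41:
  88.0.0.0/6 (88.0.0.0 - 91.255.255.255) -> Router J
  88.64.0.0/13 (88.64.0.0 - 88.71.255.255) -> Router C
  88.68.0.0/14 (88.68.0.0 - 88.71.255.255) -> Router P
More-specific entries that do NOT match:
  88.69.169.64/26 (88.69.169.64 - 88.69.169.127) does not contain 88.69.169.41
  88.69.172.0/23 (88.69.172.0 - 88.69.173.255) does not contain 88.69.169.41
  88.69.172.0/22 (88.69.172.0 - 88.69.175.255) does not contain 88.69.169.41
  88.69.176.0/20 (88.69.176.0 - 88.69.191.255) does not contain 88.69.169.41
Longest matching prefix is /14 -> next hop Router P.

Router P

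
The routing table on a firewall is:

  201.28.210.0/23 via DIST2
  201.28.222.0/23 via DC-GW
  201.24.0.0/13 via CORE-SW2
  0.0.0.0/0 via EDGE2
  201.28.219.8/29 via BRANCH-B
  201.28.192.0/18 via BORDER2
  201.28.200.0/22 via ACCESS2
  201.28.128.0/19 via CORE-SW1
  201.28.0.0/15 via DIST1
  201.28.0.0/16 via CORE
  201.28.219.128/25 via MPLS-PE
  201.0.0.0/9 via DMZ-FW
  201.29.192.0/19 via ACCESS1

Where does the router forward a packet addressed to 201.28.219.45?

BORDER2

Routes whose prefix contains 201.28.219.45:
  0.0.0.0/0 (default, matches everything) -> EDGE2
  201.0.0.0/9 (201.0.0.0 - 201.127.255.255) -> DMZ-FW
  201.24.0.0/13 (201.24.0.0 - 201.31.255.255) -> CORE-SW2
  201.28.0.0/15 (201.28.0.0 - 201.29.255.255) -> DIST1
  201.28.0.0/16 (201.28.0.0 - 201.28.255.255) -> CORE
  201.28.192.0/18 (201.28.192.0 - 201.28.255.255) -> BORDER2
More-specific entries that do NOT match:
  201.28.219.8/29 (201.28.219.8 - 201.28.219.15) does not contain 201.28.219.45
  201.28.219.128/25 (201.28.219.128 - 201.28.219.255) does not contain 201.28.219.45
  201.28.210.0/23 (201.28.210.0 - 201.28.211.255) does not contain 201.28.219.45
  201.28.222.0/23 (201.28.222.0 - 201.28.223.255) does not contain 201.28.219.45
  201.28.200.0/22 (201.28.200.0 - 201.28.203.255) does not contain 201.28.219.45
  201.28.128.0/19 (201.28.128.0 - 201.28.159.255) does not contain 201.28.219.45
  201.29.192.0/19 (201.29.192.0 - 201.29.223.255) does not contain 201.28.219.45
Longest matching prefix is /18 -> next hop BORDER2.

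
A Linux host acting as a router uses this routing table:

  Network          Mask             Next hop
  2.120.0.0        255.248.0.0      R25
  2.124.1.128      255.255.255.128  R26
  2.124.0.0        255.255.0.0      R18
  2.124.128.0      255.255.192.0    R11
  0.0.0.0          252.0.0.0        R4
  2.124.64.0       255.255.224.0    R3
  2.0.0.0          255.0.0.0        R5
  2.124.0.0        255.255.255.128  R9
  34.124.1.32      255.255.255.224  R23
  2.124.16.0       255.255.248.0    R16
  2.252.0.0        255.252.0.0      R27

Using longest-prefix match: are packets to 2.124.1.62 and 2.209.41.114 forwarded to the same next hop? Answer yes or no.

no

2.124.1.62: longest match 2.124.0.0/16 -> R18
2.209.41.114: longest match 2.0.0.0/8 -> R5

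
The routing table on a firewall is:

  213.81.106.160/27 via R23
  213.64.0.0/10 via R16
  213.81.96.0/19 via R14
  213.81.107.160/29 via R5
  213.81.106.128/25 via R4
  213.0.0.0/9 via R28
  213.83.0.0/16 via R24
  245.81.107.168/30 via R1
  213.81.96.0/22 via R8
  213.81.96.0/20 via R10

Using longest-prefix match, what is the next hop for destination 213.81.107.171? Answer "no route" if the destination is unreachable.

Routes whose prefix contains 213.81.107.171:
  213.0.0.0/9 (213.0.0.0 - 213.127.255.255) -> R28
  213.64.0.0/10 (213.64.0.0 - 213.127.255.255) -> R16
  213.81.96.0/19 (213.81.96.0 - 213.81.127.255) -> R14
  213.81.96.0/20 (213.81.96.0 - 213.81.111.255) -> R10
More-specific entries that do NOT match:
  245.81.107.168/30 (245.81.107.168 - 245.81.107.171) does not contain 213.81.107.171
  213.81.107.160/29 (213.81.107.160 - 213.81.107.167) does not contain 213.81.107.171
  213.81.106.160/27 (213.81.106.160 - 213.81.106.191) does not contain 213.81.107.171
  213.81.106.128/25 (213.81.106.128 - 213.81.106.255) does not contain 213.81.107.171
  213.81.96.0/22 (213.81.96.0 - 213.81.99.255) does not contain 213.81.107.171
Longest matching prefix is /20 -> next hop R10.

R10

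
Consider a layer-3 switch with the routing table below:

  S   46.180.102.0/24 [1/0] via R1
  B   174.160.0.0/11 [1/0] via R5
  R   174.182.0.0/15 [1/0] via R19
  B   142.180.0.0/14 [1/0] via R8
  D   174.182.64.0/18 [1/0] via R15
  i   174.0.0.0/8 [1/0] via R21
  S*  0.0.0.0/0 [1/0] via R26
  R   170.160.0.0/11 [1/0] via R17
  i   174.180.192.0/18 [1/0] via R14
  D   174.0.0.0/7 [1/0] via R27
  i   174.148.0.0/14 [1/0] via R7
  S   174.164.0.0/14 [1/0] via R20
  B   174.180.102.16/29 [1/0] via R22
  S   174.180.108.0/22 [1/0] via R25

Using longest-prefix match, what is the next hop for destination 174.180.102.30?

R5

Routes whose prefix contains 174.180.102.30:
  0.0.0.0/0 (default, matches everything) -> R26
  174.0.0.0/7 (174.0.0.0 - 175.255.255.255) -> R27
  174.0.0.0/8 (174.0.0.0 - 174.255.255.255) -> R21
  174.160.0.0/11 (174.160.0.0 - 174.191.255.255) -> R5
More-specific entries that do NOT match:
  174.180.102.16/29 (174.180.102.16 - 174.180.102.23) does not contain 174.180.102.30
  46.180.102.0/24 (46.180.102.0 - 46.180.102.255) does not contain 174.180.102.30
  174.180.108.0/22 (174.180.108.0 - 174.180.111.255) does not contain 174.180.102.30
  174.182.64.0/18 (174.182.64.0 - 174.182.127.255) does not contain 174.180.102.30
  174.180.192.0/18 (174.180.192.0 - 174.180.255.255) does not contain 174.180.102.30
  174.182.0.0/15 (174.182.0.0 - 174.183.255.255) does not contain 174.180.102.30
  142.180.0.0/14 (142.180.0.0 - 142.183.255.255) does not contain 174.180.102.30
  174.148.0.0/14 (174.148.0.0 - 174.151.255.255) does not contain 174.180.102.30
  174.164.0.0/14 (174.164.0.0 - 174.167.255.255) does not contain 174.180.102.30
Longest matching prefix is /11 -> next hop R5.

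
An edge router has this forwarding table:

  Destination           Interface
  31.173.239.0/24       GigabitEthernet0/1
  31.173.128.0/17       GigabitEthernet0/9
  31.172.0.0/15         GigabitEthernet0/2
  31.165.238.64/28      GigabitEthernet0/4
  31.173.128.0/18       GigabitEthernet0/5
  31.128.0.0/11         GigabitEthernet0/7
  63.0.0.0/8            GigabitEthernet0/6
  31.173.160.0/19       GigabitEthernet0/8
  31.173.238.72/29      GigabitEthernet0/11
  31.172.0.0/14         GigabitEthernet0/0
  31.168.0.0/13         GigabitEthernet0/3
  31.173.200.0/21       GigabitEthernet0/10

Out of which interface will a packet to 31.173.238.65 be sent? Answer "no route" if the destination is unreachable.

Routes whose prefix contains 31.173.238.65:
  31.168.0.0/13 (31.168.0.0 - 31.175.255.255) -> GigabitEthernet0/3
  31.172.0.0/14 (31.172.0.0 - 31.175.255.255) -> GigabitEthernet0/0
  31.172.0.0/15 (31.172.0.0 - 31.173.255.255) -> GigabitEthernet0/2
  31.173.128.0/17 (31.173.128.0 - 31.173.255.255) -> GigabitEthernet0/9
More-specific entries that do NOT match:
  31.173.238.72/29 (31.173.238.72 - 31.173.238.79) does not contain 31.173.238.65
  31.165.238.64/28 (31.165.238.64 - 31.165.238.79) does not contain 31.173.238.65
  31.173.239.0/24 (31.173.239.0 - 31.173.239.255) does not contain 31.173.238.65
  31.173.200.0/21 (31.173.200.0 - 31.173.207.255) does not contain 31.173.238.65
  31.173.160.0/19 (31.173.160.0 - 31.173.191.255) does not contain 31.173.238.65
  31.173.128.0/18 (31.173.128.0 - 31.173.191.255) does not contain 31.173.238.65
Longest matching prefix is /17 -> interface GigabitEthernet0/9.

GigabitEthernet0/9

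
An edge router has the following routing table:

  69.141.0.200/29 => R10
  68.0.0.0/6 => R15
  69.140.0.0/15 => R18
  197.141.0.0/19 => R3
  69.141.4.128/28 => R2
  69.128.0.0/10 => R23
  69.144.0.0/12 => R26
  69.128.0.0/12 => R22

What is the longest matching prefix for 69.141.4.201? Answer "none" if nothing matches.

69.140.0.0/15

Entries matching 69.141.4.201:
  68.0.0.0/6 (68.0.0.0 - 71.255.255.255)
  69.128.0.0/10 (69.128.0.0 - 69.191.255.255)
  69.128.0.0/12 (69.128.0.0 - 69.143.255.255)
  69.140.0.0/15 (69.140.0.0 - 69.141.255.255)
Most specific is 69.140.0.0/15.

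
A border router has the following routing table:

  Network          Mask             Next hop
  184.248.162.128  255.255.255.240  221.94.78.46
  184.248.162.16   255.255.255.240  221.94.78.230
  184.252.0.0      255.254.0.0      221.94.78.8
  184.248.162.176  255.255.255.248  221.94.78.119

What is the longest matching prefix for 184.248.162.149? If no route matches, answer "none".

184.248.162.149 is outside every listed prefix and there is no default route.

none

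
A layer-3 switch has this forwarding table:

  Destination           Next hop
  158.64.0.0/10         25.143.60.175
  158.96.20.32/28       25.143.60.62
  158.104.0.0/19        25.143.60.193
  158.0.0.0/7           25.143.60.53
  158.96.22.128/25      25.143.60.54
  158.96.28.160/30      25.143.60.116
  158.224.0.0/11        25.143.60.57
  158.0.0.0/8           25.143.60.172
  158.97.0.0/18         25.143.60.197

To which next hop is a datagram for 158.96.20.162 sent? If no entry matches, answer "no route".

Routes whose prefix contains 158.96.20.162:
  158.0.0.0/7 (158.0.0.0 - 159.255.255.255) -> 25.143.60.53
  158.0.0.0/8 (158.0.0.0 - 158.255.255.255) -> 25.143.60.172
  158.64.0.0/10 (158.64.0.0 - 158.127.255.255) -> 25.143.60.175
More-specific entries that do NOT match:
  158.96.28.160/30 (158.96.28.160 - 158.96.28.163) does not contain 158.96.20.162
  158.96.20.32/28 (158.96.20.32 - 158.96.20.47) does not contain 158.96.20.162
  158.96.22.128/25 (158.96.22.128 - 158.96.22.255) does not contain 158.96.20.162
  158.104.0.0/19 (158.104.0.0 - 158.104.31.255) does not contain 158.96.20.162
  158.97.0.0/18 (158.97.0.0 - 158.97.63.255) does not contain 158.96.20.162
  158.224.0.0/11 (158.224.0.0 - 158.255.255.255) does not contain 158.96.20.162
Longest matching prefix is /10 -> next hop 25.143.60.175.

25.143.60.175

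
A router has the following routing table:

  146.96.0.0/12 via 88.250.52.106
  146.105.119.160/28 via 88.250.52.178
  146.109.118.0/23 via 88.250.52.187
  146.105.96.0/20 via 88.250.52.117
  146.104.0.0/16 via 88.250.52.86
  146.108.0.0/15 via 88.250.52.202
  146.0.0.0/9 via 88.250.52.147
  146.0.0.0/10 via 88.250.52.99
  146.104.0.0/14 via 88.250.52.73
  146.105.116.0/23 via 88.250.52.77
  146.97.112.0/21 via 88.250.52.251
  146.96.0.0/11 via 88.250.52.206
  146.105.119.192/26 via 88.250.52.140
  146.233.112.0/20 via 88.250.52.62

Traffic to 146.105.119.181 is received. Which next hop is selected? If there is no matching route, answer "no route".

Routes whose prefix contains 146.105.119.181:
  146.0.0.0/9 (146.0.0.0 - 146.127.255.255) -> 88.250.52.147
  146.96.0.0/11 (146.96.0.0 - 146.127.255.255) -> 88.250.52.206
  146.96.0.0/12 (146.96.0.0 - 146.111.255.255) -> 88.250.52.106
  146.104.0.0/14 (146.104.0.0 - 146.107.255.255) -> 88.250.52.73
More-specific entries that do NOT match:
  146.105.119.160/28 (146.105.119.160 - 146.105.119.175) does not contain 146.105.119.181
  146.105.119.192/26 (146.105.119.192 - 146.105.119.255) does not contain 146.105.119.181
  146.109.118.0/23 (146.109.118.0 - 146.109.119.255) does not contain 146.105.119.181
  146.105.116.0/23 (146.105.116.0 - 146.105.117.255) does not contain 146.105.119.181
  146.97.112.0/21 (146.97.112.0 - 146.97.119.255) does not contain 146.105.119.181
  146.105.96.0/20 (146.105.96.0 - 146.105.111.255) does not contain 146.105.119.181
  146.233.112.0/20 (146.233.112.0 - 146.233.127.255) does not contain 146.105.119.181
  146.104.0.0/16 (146.104.0.0 - 146.104.255.255) does not contain 146.105.119.181
  146.108.0.0/15 (146.108.0.0 - 146.109.255.255) does not contain 146.105.119.181
Longest matching prefix is /14 -> next hop 88.250.52.73.

88.250.52.73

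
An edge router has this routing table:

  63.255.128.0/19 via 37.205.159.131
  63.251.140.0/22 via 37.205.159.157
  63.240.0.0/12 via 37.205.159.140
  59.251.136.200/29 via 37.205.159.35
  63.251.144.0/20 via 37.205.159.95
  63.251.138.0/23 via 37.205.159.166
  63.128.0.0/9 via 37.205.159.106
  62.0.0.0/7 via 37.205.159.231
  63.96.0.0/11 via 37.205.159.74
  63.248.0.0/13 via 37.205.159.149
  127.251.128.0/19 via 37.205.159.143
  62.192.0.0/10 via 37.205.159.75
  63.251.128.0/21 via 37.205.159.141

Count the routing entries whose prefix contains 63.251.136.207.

4

Prefixes containing 63.251.136.207:
  62.0.0.0/7 (62.0.0.0 - 63.255.255.255)
  63.128.0.0/9 (63.128.0.0 - 63.255.255.255)
  63.240.0.0/12 (63.240.0.0 - 63.255.255.255)
  63.248.0.0/13 (63.248.0.0 - 63.255.255.255)
Total matching entries: 4.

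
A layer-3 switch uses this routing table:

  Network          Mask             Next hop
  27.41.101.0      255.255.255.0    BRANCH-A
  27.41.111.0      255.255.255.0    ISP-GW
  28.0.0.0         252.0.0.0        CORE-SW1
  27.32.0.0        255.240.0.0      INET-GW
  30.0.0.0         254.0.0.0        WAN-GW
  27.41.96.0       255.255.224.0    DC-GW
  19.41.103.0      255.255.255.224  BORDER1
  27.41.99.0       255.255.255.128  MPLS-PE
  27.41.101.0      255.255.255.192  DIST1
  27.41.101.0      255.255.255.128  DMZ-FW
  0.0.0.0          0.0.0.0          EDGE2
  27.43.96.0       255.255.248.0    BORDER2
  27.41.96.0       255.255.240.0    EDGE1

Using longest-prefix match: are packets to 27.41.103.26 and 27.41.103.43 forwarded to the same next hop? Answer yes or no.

yes

27.41.103.26: longest match 27.41.96.0/20 -> EDGE1
27.41.103.43: longest match 27.41.96.0/20 -> EDGE1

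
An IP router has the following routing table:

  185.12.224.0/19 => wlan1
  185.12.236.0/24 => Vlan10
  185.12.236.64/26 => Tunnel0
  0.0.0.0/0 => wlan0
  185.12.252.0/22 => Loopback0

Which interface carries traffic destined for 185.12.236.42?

Routes whose prefix contains 185.12.236.42:
  0.0.0.0/0 (default, matches everything) -> wlan0
  185.12.224.0/19 (185.12.224.0 - 185.12.255.255) -> wlan1
  185.12.236.0/24 (185.12.236.0 - 185.12.236.255) -> Vlan10
More-specific entries that do NOT match:
  185.12.236.64/26 (185.12.236.64 - 185.12.236.127) does not contain 185.12.236.42
Longest matching prefix is /24 -> interface Vlan10.

Vlan10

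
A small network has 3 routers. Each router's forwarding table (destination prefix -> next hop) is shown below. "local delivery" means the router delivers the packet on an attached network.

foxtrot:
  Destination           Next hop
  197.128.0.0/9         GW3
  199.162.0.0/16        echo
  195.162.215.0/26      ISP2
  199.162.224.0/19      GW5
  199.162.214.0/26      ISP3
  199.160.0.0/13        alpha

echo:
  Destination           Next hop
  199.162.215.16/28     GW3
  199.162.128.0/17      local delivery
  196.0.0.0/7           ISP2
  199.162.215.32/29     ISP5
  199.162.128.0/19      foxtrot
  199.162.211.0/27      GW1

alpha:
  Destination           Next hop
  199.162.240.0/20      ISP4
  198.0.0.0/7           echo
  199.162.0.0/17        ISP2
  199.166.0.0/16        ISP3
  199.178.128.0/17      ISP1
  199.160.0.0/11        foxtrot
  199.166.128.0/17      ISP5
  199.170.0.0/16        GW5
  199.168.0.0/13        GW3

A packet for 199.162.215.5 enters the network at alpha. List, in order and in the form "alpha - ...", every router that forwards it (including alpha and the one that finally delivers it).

At alpha: longest match for 199.162.215.5 is 199.160.0.0/11 -> foxtrot
At foxtrot: longest match for 199.162.215.5 is 199.162.0.0/16 -> echo
At echo: longest match for 199.162.215.5 is 199.162.128.0/17 -> local delivery

alpha - foxtrot - echo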